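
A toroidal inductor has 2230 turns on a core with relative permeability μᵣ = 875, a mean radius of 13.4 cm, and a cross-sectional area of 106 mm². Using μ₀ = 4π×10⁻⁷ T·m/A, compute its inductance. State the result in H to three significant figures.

For a thin toroid, L = μ₀μᵣN²A/(2πR).
L = (4π×10⁻⁷)(875)(2230)²(1.060×10^-4) / (2π×0.134 m) = 0.6884 H.

L ≈ 0.688 H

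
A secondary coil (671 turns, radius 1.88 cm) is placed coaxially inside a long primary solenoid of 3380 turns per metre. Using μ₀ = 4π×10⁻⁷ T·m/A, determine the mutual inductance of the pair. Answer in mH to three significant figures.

The outer solenoid produces a uniform field B₁ = μ₀n₁I₁ across the inner coil,
so the flux linkage is N₂Φ = N₂B₁A₂ = μ₀n₁N₂A₂·I₁, giving M = μ₀n₁N₂A₂.
A₂ = πr² = π(1.880×10^-2 m)² = 1.110×10^-3 m².
M = (4π×10⁻⁷)(3380)(671)(1.110×10^-3) = 3.1646×10^-3 H.

M ≈ 3.16 mH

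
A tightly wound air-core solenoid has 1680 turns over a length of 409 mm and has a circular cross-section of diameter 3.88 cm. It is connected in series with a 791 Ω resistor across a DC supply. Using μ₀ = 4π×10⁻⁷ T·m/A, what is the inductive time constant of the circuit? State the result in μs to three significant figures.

τ ≈ 13.0 μs

A = π(d/2)² = π(1.940×10^-2 m)² = 1.182×10^-3 m².
L = μ₀N²A/ℓ = (4π×10⁻⁷)(1680)²(1.182×10^-3)/(0.409) = 1.025×10^-2 H.
τ = L/R = (1.025×10^-2)/(791) = 1.296×10^-5 s.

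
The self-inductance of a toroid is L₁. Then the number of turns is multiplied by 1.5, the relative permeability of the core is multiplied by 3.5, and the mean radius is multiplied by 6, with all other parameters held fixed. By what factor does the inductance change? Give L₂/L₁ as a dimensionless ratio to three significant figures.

L₂/L₁ = 1.31

For a toroid, L ∝ μᵣN²A/R.
L₂/L₁ = (1.5)^2 × (3.5) × (6)^-1 = 1.31.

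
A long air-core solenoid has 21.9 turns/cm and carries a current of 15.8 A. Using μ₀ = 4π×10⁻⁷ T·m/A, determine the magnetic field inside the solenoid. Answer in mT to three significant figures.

Inside a long solenoid, B = μ₀nI.
B = (4π×10⁻⁷)(2.190×10^3 m⁻¹)(15.8 A) = 4.348×10^-2 T.

B ≈ 43.5 mT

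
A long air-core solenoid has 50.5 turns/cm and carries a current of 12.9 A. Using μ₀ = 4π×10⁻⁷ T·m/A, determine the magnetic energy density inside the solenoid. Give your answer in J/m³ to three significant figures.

u ≈ 2670 J/m³

B = μ₀nI = (4π×10⁻⁷)(5.050×10^3)(12.9) = 8.186×10^-2 T.
u = B²/(2μ₀) = (8.186×10^-2)²/(2×4π×10⁻⁷) = 2.667×10^3 J/m³.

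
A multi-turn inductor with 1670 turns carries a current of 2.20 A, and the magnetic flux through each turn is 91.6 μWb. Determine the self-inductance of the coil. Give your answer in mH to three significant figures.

Self-inductance is defined by L = NΦ_B/I (flux linkage over current).
L = (1670)(9.160×10^-5 Wb)/(2.20 A) = 6.953×10^-2 H.

L ≈ 69.5 mH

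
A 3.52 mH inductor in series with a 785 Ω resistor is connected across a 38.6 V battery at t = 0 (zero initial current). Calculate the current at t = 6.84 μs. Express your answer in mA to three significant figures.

I ≈ 38.5 mA

τ = L/R = 3.520×10^-3/785 = 4.484×10^-6 s; final current I_∞ = ε/R = 38.6/785 = 4.917×10^-2 A.
I(t) = I_∞(1 − e^(−t/τ)) with t/τ = 1.525.
I = (4.917×10^-2)(1 − e^(−1.525)) = 3.848×10^-2 A.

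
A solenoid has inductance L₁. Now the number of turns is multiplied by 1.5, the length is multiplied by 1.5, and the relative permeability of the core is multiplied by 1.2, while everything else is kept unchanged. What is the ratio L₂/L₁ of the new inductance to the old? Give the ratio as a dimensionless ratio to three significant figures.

L₂/L₁ = 1.80

For a solenoid, L ∝ μᵣN²A/ℓ.
L₂/L₁ = (1.5)^2 × (1.5)^-1 × (1.2) = 1.80.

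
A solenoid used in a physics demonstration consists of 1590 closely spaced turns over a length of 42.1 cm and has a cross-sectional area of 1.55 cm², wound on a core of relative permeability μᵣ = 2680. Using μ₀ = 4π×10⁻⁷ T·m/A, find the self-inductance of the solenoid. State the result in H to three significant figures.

L ≈ 3.13 H

A = 1.55 cm² = 1.550×10^-4 m².
For a long solenoid, L = μ₀μᵣN²A/ℓ.
L = (4π×10⁻⁷)(2680)(1590)²(1.550×10^-4)/(0.421 m) = 3.1346 H.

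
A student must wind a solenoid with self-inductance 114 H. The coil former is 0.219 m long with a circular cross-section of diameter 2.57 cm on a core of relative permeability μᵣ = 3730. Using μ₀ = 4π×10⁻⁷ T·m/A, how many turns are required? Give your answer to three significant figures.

A = π(d/2)² = π(1.285×10^-2 m)² = 5.187×10^-4 m².
From L = μ₀μᵣN²A/ℓ, N = √(Lℓ / (μ₀μᵣA)).
N = √[(114)(0.219) / ((4π×10⁻⁷)(3730)×5.187×10^-4)] = √(1.027×10^7) ≈ 3204.3.

N ≈ 3200 turns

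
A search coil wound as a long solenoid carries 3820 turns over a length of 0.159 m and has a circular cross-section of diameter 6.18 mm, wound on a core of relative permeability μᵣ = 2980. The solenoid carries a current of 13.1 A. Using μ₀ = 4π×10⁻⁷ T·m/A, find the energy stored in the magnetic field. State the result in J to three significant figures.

A = π(d/2)² = π(3.090×10^-3 m)² = 3.000×10^-5 m².
L = μ₀μᵣN²A/ℓ = (4π×10⁻⁷)(2980)(3820)²(3.000×10^-5)/(0.159) = 10.31 H.
U = ½LI² = ½(10.31)(13.1)² = 884.6 J.

U ≈ 885 J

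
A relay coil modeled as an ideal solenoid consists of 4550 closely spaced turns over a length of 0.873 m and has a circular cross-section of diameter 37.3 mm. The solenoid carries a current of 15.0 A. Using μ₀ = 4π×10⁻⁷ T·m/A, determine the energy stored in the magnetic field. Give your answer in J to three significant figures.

U ≈ 3.66 J

A = π(d/2)² = π(1.865×10^-2 m)² = 1.093×10^-3 m².
L = μ₀N²A/ℓ = (4π×10⁻⁷)(4550)²(1.093×10^-3)/(0.873) = 3.256×10^-2 H.
U = ½LI² = ½(3.256×10^-2)(15.0)² = 3.663 J.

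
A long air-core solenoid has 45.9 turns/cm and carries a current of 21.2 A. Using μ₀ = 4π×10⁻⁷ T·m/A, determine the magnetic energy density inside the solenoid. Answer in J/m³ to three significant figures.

u ≈ 5950 J/m³

B = μ₀nI = (4π×10⁻⁷)(4.590×10^3)(21.2) = 0.1223 T.
u = B²/(2μ₀) = (0.1223)²/(2×4π×10⁻⁷) = 5.949×10^3 J/m³.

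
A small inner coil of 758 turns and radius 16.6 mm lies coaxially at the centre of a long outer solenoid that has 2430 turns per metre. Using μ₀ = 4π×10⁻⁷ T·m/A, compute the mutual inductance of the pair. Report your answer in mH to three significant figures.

The outer solenoid produces a uniform field B₁ = μ₀n₁I₁ across the inner coil,
so the flux linkage is N₂Φ = N₂B₁A₂ = μ₀n₁N₂A₂·I₁, giving M = μ₀n₁N₂A₂.
A₂ = πr² = π(1.660×10^-2 m)² = 8.657×10^-4 m².
M = (4π×10⁻⁷)(2430)(758)(8.657×10^-4) = 2.004×10^-3 H.

M ≈ 2.00 mH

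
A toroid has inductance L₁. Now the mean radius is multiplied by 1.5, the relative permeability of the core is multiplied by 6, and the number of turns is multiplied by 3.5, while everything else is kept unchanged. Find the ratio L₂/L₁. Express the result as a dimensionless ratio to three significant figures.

For a toroid, L ∝ μᵣN²A/R.
L₂/L₁ = (1.5)^-1 × (6) × (3.5)^2 = 49.0.

L₂/L₁ = 49.0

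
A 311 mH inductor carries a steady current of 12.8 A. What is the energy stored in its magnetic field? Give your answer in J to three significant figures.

U ≈ 25.5 J

Stored magnetic energy: U = ½LI².
U = ½(0.311 H)(12.8 A)² = 25.48 J.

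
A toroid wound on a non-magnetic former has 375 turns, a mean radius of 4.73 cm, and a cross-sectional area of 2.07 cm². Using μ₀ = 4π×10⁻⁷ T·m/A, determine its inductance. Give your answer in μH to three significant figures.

L ≈ 123 μH

For a thin toroid, L = μ₀N²A/(2πR).
L = (4π×10⁻⁷)(375)²(2.070×10^-4) / (2π×4.730×10^-2 m) = 1.231×10^-4 H.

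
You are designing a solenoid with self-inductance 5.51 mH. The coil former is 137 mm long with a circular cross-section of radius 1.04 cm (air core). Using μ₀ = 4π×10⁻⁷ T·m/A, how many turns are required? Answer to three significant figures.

N ≈ 1330 turns

A = πr² = π(1.040×10^-2 m)² = 3.398×10^-4 m².
From L = μ₀N²A/ℓ, N = √(Lℓ / (μ₀A)).
N = √[(5.510×10^-3)(0.137) / ((4π×10⁻⁷)×3.398×10^-4)] = √(1.768×10^6) ≈ 1329.6.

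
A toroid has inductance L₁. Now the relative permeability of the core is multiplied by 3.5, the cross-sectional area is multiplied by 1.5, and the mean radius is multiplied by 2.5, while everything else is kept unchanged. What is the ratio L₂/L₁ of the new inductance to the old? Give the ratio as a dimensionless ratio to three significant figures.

L₂/L₁ = 2.10

For a toroid, L ∝ μᵣN²A/R.
L₂/L₁ = (3.5) × (1.5) × (2.5)^-1 = 2.10.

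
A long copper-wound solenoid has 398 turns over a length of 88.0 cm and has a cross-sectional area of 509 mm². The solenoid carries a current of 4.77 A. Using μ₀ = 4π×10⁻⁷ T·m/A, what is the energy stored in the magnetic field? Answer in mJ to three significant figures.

A = 509 mm² = 5.090×10^-4 m².
L = μ₀N²A/ℓ = (4π×10⁻⁷)(398)²(5.090×10^-4)/(0.88) = 1.151×10^-4 H.
U = ½LI² = ½(1.151×10^-4)(4.77)² = 1.310×10^-3 J.

U ≈ 1.31 mJ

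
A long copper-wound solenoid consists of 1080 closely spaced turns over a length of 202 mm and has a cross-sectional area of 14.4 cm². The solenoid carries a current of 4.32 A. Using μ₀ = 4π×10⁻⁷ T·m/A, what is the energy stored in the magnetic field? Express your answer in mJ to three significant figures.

A = 14.4 cm² = 1.440×10^-3 m².
L = μ₀N²A/ℓ = (4π×10⁻⁷)(1080)²(1.440×10^-3)/(0.202) = 1.0449×10^-2 H.
U = ½LI² = ½(1.0449×10^-2)(4.32)² = 9.750×10^-2 J.

U ≈ 97.5 mJ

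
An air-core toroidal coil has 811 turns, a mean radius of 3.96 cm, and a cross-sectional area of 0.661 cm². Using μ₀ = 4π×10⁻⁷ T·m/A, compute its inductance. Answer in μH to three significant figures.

For a thin toroid, L = μ₀N²A/(2πR).
L = (4π×10⁻⁷)(811)²(6.610×10^-5) / (2π×3.960×10^-2 m) = 2.196×10^-4 H.

L ≈ 220 μH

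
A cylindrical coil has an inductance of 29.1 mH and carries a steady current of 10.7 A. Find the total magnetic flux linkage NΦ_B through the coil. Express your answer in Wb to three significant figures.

From L = NΦ_B/I, the flux linkage is NΦ_B = LI.
NΦ_B = (2.910×10^-2 H)(10.7 A) = 0.3114 Wb.

NΦ_B ≈ 0.311 Wb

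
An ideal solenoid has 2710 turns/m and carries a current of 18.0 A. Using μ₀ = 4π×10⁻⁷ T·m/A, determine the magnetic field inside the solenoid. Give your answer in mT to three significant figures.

B ≈ 61.3 mT

Inside a long solenoid, B = μ₀nI.
B = (4π×10⁻⁷)(2.710×10^3 m⁻¹)(18.0 A) = 6.130×10^-2 T.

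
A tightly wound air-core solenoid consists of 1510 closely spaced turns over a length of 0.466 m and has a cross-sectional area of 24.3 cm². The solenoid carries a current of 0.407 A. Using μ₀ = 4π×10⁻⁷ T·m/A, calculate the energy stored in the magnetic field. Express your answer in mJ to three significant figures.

U ≈ 1.24 mJ

A = 24.3 cm² = 2.430×10^-3 m².
L = μ₀N²A/ℓ = (4π×10⁻⁷)(1510)²(2.430×10^-3)/(0.466) = 1.494×10^-2 H.
U = ½LI² = ½(1.494×10^-2)(0.407)² = 1.237×10^-3 J.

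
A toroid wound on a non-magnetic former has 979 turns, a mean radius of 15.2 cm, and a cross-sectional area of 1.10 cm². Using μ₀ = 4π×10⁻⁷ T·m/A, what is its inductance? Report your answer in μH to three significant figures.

L ≈ 139 μH

For a thin toroid, L = μ₀N²A/(2πR).
L = (4π×10⁻⁷)(979)²(1.100×10^-4) / (2π×0.152 m) = 1.387×10^-4 H.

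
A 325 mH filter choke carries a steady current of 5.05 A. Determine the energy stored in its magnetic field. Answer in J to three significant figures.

Stored magnetic energy: U = ½LI².
U = ½(0.325 H)(5.05 A)² = 4.144 J.

U ≈ 4.14 J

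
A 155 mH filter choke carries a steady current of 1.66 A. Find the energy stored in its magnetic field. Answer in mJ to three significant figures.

U ≈ 214 mJ

Stored magnetic energy: U = ½LI².
U = ½(0.155 H)(1.66 A)² = 0.2136 J.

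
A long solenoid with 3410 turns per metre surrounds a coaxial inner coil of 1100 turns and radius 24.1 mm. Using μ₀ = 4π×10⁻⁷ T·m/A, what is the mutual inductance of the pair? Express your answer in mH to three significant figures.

The outer solenoid produces a uniform field B₁ = μ₀n₁I₁ across the inner coil,
so the flux linkage is N₂Φ = N₂B₁A₂ = μ₀n₁N₂A₂·I₁, giving M = μ₀n₁N₂A₂.
A₂ = πr² = π(2.410×10^-2 m)² = 1.8247×10^-3 m².
M = (4π×10⁻⁷)(3410)(1100)(1.8247×10^-3) = 8.601×10^-3 H.

M ≈ 8.60 mH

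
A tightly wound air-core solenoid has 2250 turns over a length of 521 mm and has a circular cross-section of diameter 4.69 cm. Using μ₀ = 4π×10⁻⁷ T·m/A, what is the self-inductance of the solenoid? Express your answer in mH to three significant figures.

L ≈ 21.1 mH

A = π(d/2)² = π(2.345×10^-2 m)² = 1.728×10^-3 m².
For a long solenoid, L = μ₀N²A/ℓ.
L = (4π×10⁻⁷)(2250)²(1.728×10^-3)/(0.521 m) = 2.109×10^-2 H.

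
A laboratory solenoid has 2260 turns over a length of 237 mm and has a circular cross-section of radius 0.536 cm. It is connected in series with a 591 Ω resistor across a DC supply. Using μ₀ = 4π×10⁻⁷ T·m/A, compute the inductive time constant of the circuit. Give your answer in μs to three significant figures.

A = πr² = π(5.360×10^-3 m)² = 9.026×10^-5 m².
L = μ₀N²A/ℓ = (4π×10⁻⁷)(2260)²(9.026×10^-5)/(0.237) = 2.444×10^-3 H.
τ = L/R = (2.444×10^-3)/(591) = 4.136×10^-6 s.

τ ≈ 4.14 μs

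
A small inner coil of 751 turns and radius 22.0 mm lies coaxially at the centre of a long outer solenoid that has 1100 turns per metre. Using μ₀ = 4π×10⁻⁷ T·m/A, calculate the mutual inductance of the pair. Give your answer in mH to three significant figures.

M ≈ 1.58 mH

The outer solenoid produces a uniform field B₁ = μ₀n₁I₁ across the inner coil,
so the flux linkage is N₂Φ = N₂B₁A₂ = μ₀n₁N₂A₂·I₁, giving M = μ₀n₁N₂A₂.
A₂ = πr² = π(2.200×10^-2 m)² = 1.521×10^-3 m².
M = (4π×10⁻⁷)(1100)(751)(1.521×10^-3) = 1.578×10^-3 H.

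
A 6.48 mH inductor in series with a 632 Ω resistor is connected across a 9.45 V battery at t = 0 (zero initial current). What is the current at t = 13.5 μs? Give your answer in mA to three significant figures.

I ≈ 10.9 mA

τ = L/R = 6.480×10^-3/632 = 1.025×10^-5 s; final current I_∞ = ε/R = 9.45/632 = 1.495×10^-2 A.
I(t) = I_∞(1 − e^(−t/τ)) with t/τ = 1.317.
I = (1.495×10^-2)(1 − e^(−1.317)) = 1.094×10^-2 A.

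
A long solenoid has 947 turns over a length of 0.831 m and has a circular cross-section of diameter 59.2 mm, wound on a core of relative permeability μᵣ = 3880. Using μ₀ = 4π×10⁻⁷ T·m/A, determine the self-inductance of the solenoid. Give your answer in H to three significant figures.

L ≈ 14.5 H

A = π(d/2)² = π(2.960×10^-2 m)² = 2.753×10^-3 m².
For a long solenoid, L = μ₀μᵣN²A/ℓ.
L = (4π×10⁻⁷)(3880)(947)²(2.753×10^-3)/(0.831 m) = 14.48 H.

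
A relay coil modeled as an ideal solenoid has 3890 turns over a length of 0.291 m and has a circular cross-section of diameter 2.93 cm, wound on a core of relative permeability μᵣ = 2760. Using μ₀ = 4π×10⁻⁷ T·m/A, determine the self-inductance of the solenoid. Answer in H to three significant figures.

L ≈ 122 H

A = π(d/2)² = π(1.465×10^-2 m)² = 6.743×10^-4 m².
For a long solenoid, L = μ₀μᵣN²A/ℓ.
L = (4π×10⁻⁷)(2760)(3890)²(6.743×10^-4)/(0.291 m) = 121.6 H.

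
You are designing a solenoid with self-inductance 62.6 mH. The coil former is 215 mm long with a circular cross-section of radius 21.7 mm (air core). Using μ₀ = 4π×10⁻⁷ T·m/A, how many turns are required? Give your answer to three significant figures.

N ≈ 2690 turns

A = πr² = π(2.170×10^-2 m)² = 1.479×10^-3 m².
From L = μ₀N²A/ℓ, N = √(Lℓ / (μ₀A)).
N = √[(6.260×10^-2)(0.215) / ((4π×10⁻⁷)×1.479×10^-3)] = √(7.240×10^6) ≈ 2690.7.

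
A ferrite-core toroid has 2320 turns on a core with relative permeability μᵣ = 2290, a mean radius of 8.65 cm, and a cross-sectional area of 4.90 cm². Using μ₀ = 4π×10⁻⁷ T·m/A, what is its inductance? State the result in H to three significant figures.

For a thin toroid, L = μ₀μᵣN²A/(2πR).
L = (4π×10⁻⁷)(2290)(2320)²(4.900×10^-4) / (2π×8.650×10^-2 m) = 13.96 H.

L ≈ 14.0 H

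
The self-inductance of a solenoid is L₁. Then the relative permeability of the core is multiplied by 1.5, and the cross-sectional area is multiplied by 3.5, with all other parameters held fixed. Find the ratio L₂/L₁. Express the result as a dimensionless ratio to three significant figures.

L₂/L₁ = 5.25

For a solenoid, L ∝ μᵣN²A/ℓ.
L₂/L₁ = (1.5) × (3.5) = 5.25.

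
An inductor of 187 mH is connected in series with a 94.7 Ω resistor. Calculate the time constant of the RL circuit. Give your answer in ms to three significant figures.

τ ≈ 1.97 ms

τ = L/R = (0.187 H)/(94.7 Ω) = 1.9747×10^-3 s.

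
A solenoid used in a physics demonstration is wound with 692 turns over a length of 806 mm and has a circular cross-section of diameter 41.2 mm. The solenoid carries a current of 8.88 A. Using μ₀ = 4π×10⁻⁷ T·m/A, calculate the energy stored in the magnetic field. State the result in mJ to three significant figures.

A = π(d/2)² = π(2.060×10^-2 m)² = 1.333×10^-3 m².
L = μ₀N²A/ℓ = (4π×10⁻⁷)(692)²(1.333×10^-3)/(0.806) = 9.953×10^-4 H.
U = ½LI² = ½(9.953×10^-4)(8.88)² = 3.924×10^-2 J.

U ≈ 39.2 mJ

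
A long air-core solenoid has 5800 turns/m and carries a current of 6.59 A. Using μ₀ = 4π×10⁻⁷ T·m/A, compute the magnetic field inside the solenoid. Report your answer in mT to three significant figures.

B ≈ 48.0 mT

Inside a long solenoid, B = μ₀nI.
B = (4π×10⁻⁷)(5.800×10^3 m⁻¹)(6.59 A) = 4.803×10^-2 T.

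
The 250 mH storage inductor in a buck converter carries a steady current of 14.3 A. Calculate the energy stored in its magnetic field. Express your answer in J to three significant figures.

U ≈ 25.6 J

Stored magnetic energy: U = ½LI².
U = ½(0.25 H)(14.3 A)² = 25.56 J.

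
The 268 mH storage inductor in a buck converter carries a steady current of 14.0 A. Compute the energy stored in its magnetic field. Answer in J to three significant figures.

Stored magnetic energy: U = ½LI².
U = ½(0.268 H)(14.0 A)² = 26.26 J.

U ≈ 26.3 J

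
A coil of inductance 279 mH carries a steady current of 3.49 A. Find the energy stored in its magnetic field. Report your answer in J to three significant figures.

U ≈ 1.70 J

Stored magnetic energy: U = ½LI².
U = ½(0.279 H)(3.49 A)² = 1.699 J.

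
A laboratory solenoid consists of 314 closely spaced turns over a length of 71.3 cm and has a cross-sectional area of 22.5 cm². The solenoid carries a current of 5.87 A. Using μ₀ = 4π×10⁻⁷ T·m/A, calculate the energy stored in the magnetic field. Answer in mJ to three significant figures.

A = 22.5 cm² = 2.250×10^-3 m².
L = μ₀N²A/ℓ = (4π×10⁻⁷)(314)²(2.250×10^-3)/(0.713) = 3.910×10^-4 H.
U = ½LI² = ½(3.910×10^-4)(5.87)² = 6.736×10^-3 J.

U ≈ 6.74 mJ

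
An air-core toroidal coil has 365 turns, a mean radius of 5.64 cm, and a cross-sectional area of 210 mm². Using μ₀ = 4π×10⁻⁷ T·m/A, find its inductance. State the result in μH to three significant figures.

For a thin toroid, L = μ₀N²A/(2πR).
L = (4π×10⁻⁷)(365)²(2.100×10^-4) / (2π×5.640×10^-2 m) = 9.921×10^-5 H.

L ≈ 99.2 μH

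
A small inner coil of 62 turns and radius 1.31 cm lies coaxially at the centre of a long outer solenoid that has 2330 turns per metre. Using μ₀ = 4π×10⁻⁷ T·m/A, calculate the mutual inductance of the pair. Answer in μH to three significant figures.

M ≈ 97.9 μH

The outer solenoid produces a uniform field B₁ = μ₀n₁I₁ across the inner coil,
so the flux linkage is N₂Φ = N₂B₁A₂ = μ₀n₁N₂A₂·I₁, giving M = μ₀n₁N₂A₂.
A₂ = πr² = π(1.310×10^-2 m)² = 5.391×10^-4 m².
M = (4π×10⁻⁷)(2330)(62)(5.391×10^-4) = 9.787×10^-5 H.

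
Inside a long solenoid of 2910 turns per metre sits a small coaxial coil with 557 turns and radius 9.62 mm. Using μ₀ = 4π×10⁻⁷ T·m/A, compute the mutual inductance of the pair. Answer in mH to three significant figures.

The outer solenoid produces a uniform field B₁ = μ₀n₁I₁ across the inner coil,
so the flux linkage is N₂Φ = N₂B₁A₂ = μ₀n₁N₂A₂·I₁, giving M = μ₀n₁N₂A₂.
A₂ = πr² = π(9.620×10^-3 m)² = 2.907×10^-4 m².
M = (4π×10⁻⁷)(2910)(557)(2.907×10^-4) = 5.922×10^-4 H.

M ≈ 0.592 mH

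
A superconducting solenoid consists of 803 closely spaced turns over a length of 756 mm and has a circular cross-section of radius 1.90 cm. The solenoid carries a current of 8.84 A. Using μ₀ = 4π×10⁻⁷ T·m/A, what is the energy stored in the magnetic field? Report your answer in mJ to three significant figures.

U ≈ 47.5 mJ

A = πr² = π(1.900×10^-2 m)² = 1.134×10^-3 m².
L = μ₀N²A/ℓ = (4π×10⁻⁷)(803)²(1.134×10^-3)/(0.756) = 1.216×10^-3 H.
U = ½LI² = ½(1.216×10^-3)(8.84)² = 4.750×10^-2 J.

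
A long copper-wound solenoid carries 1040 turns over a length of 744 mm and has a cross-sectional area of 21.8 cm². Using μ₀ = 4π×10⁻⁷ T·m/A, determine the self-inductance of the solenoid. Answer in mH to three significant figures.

L ≈ 3.98 mH

A = 21.8 cm² = 2.180×10^-3 m².
For a long solenoid, L = μ₀N²A/ℓ.
L = (4π×10⁻⁷)(1040)²(2.180×10^-3)/(0.744 m) = 3.983×10^-3 H.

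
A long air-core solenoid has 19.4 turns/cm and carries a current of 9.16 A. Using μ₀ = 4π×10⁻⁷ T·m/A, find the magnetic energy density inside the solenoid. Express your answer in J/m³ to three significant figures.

B = μ₀nI = (4π×10⁻⁷)(1.940×10^3)(9.16) = 2.233×10^-2 T.
u = B²/(2μ₀) = (2.233×10^-2)²/(2×4π×10⁻⁷) = 198.4 J/m³.

u ≈ 198 J/m³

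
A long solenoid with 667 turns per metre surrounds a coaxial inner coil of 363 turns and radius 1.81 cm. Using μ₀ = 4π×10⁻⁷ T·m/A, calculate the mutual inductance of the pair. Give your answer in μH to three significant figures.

The outer solenoid produces a uniform field B₁ = μ₀n₁I₁ across the inner coil,
so the flux linkage is N₂Φ = N₂B₁A₂ = μ₀n₁N₂A₂·I₁, giving M = μ₀n₁N₂A₂.
A₂ = πr² = π(1.810×10^-2 m)² = 1.029×10^-3 m².
M = (4π×10⁻⁷)(667)(363)(1.029×10^-3) = 3.131×10^-4 H.

M ≈ 313 μH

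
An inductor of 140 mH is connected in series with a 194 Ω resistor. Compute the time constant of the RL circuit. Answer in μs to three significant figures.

τ = L/R = (0.14 H)/(194 Ω) = 7.216×10^-4 s.

τ ≈ 722 μs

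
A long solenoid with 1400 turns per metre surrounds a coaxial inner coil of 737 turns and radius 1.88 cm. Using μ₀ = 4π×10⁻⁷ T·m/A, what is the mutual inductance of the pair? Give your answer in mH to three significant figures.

The outer solenoid produces a uniform field B₁ = μ₀n₁I₁ across the inner coil,
so the flux linkage is N₂Φ = N₂B₁A₂ = μ₀n₁N₂A₂·I₁, giving M = μ₀n₁N₂A₂.
A₂ = πr² = π(1.880×10^-2 m)² = 1.110×10^-3 m².
M = (4π×10⁻⁷)(1400)(737)(1.110×10^-3) = 1.440×10^-3 H.

M ≈ 1.44 mH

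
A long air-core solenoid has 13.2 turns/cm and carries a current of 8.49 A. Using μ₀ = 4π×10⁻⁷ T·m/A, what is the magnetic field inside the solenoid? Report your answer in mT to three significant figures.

Inside a long solenoid, B = μ₀nI.
B = (4π×10⁻⁷)(1.320×10^3 m⁻¹)(8.49 A) = 1.408×10^-2 T.

B ≈ 14.1 mT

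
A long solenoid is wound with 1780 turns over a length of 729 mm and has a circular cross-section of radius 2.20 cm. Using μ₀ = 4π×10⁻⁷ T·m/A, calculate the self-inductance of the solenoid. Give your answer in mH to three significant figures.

A = πr² = π(2.200×10^-2 m)² = 1.521×10^-3 m².
For a long solenoid, L = μ₀N²A/ℓ.
L = (4π×10⁻⁷)(1780)²(1.521×10^-3)/(0.729 m) = 8.3046×10^-3 H.

L ≈ 8.30 mH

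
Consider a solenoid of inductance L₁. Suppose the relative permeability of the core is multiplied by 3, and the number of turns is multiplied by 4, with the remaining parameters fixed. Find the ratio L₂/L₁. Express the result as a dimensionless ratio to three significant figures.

For a solenoid, L ∝ μᵣN²A/ℓ.
L₂/L₁ = (3) × (4)^2 = 48.0.

L₂/L₁ = 48.0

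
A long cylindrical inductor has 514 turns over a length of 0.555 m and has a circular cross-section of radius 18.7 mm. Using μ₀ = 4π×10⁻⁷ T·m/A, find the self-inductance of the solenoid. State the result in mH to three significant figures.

A = πr² = π(1.870×10^-2 m)² = 1.099×10^-3 m².
For a long solenoid, L = μ₀N²A/ℓ.
L = (4π×10⁻⁷)(514)²(1.099×10^-3)/(0.555 m) = 6.572×10^-4 H.

L ≈ 0.657 mH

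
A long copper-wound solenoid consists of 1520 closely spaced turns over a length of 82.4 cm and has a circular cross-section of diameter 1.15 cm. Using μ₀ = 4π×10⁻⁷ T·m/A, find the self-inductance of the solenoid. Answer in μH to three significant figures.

L ≈ 366 μH

A = π(d/2)² = π(5.750×10^-3 m)² = 1.039×10^-4 m².
For a long solenoid, L = μ₀N²A/ℓ.
L = (4π×10⁻⁷)(1520)²(1.039×10^-4)/(0.824 m) = 3.660×10^-4 H.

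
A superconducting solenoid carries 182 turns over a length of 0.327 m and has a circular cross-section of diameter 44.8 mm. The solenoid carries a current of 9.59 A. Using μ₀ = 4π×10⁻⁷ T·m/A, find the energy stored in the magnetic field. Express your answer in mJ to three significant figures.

A = π(d/2)² = π(2.240×10^-2 m)² = 1.576×10^-3 m².
L = μ₀N²A/ℓ = (4π×10⁻⁷)(182)²(1.576×10^-3)/(0.327) = 2.007×10^-4 H.
U = ½LI² = ½(2.007×10^-4)(9.59)² = 9.227×10^-3 J.

U ≈ 9.23 mJ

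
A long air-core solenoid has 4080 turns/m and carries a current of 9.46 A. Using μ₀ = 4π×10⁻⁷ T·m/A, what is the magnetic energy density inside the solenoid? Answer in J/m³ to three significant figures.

u ≈ 936 J/m³

B = μ₀nI = (4π×10⁻⁷)(4.080×10^3)(9.46) = 4.850×10^-2 T.
u = B²/(2μ₀) = (4.850×10^-2)²/(2×4π×10⁻⁷) = 936 J/m³.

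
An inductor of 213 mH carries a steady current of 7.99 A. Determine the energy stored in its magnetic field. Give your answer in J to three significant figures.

U ≈ 6.80 J

Stored magnetic energy: U = ½LI².
U = ½(0.213 H)(7.99 A)² = 6.799 J.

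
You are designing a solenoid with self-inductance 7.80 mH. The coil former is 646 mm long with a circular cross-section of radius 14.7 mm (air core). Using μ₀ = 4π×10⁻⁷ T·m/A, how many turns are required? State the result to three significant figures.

A = πr² = π(1.470×10^-2 m)² = 6.789×10^-4 m².
From L = μ₀N²A/ℓ, N = √(Lℓ / (μ₀A)).
N = √[(7.800×10^-3)(0.646) / ((4π×10⁻⁷)×6.789×10^-4)] = √(5.907×10^6) ≈ 2430.3.

N ≈ 2430 turns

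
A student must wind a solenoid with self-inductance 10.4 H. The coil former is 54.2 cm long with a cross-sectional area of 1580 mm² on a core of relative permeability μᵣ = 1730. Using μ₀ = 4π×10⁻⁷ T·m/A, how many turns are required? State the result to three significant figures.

A = 1580 mm² = 1.580×10^-3 m².
From L = μ₀μᵣN²A/ℓ, N = √(Lℓ / (μ₀μᵣA)).
N = √[(10.4)(0.542) / ((4π×10⁻⁷)(1730)×1.580×10^-3)] = √(1.641×10^6) ≈ 1281.0.

N ≈ 1280 turns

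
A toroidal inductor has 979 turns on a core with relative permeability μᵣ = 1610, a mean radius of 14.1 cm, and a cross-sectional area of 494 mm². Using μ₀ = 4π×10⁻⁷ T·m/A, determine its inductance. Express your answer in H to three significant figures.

L ≈ 1.08 H

For a thin toroid, L = μ₀μᵣN²A/(2πR).
L = (4π×10⁻⁷)(1610)(979)²(4.940×10^-4) / (2π×0.141 m) = 1.081 H.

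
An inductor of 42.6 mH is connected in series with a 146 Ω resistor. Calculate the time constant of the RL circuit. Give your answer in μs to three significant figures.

τ = L/R = (4.260×10^-2 H)/(146 Ω) = 2.918×10^-4 s.

τ ≈ 292 μs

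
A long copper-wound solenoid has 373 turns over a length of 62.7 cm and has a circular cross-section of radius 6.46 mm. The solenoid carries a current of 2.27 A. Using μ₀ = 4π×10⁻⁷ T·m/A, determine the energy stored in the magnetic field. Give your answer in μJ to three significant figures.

U ≈ 94.2 μJ

A = πr² = π(6.460×10^-3 m)² = 1.311×10^-4 m².
L = μ₀N²A/ℓ = (4π×10⁻⁷)(373)²(1.311×10^-4)/(0.627) = 3.656×10^-5 H.
U = ½LI² = ½(3.656×10^-5)(2.27)² = 9.419×10^-5 J.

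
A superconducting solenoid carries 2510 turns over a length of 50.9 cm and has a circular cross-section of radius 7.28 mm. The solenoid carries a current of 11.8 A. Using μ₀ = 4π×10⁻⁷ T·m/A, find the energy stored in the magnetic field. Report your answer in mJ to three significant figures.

U ≈ 180 mJ

A = πr² = π(7.280×10^-3 m)² = 1.66499×10^-4 m².
L = μ₀N²A/ℓ = (4π×10⁻⁷)(2510)²(1.66499×10^-4)/(0.509) = 2.590×10^-3 H.
U = ½LI² = ½(2.590×10^-3)(11.8)² = 0.1803 J.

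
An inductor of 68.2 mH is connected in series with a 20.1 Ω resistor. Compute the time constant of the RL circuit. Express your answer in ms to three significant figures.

τ = L/R = (6.820×10^-2 H)/(20.1 Ω) = 3.393×10^-3 s.

τ ≈ 3.39 ms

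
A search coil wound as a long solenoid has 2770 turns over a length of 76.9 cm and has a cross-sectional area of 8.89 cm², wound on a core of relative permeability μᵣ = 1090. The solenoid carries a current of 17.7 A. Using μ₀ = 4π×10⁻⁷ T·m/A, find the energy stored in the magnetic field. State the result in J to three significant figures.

U ≈ 1900 J

A = 8.89 cm² = 8.890×10^-4 m².
L = μ₀μᵣN²A/ℓ = (4π×10⁻⁷)(1090)(2770)²(8.890×10^-4)/(0.769) = 12.1499 H.
U = ½LI² = ½(12.1499)(17.7)² = 1.903×10^3 J.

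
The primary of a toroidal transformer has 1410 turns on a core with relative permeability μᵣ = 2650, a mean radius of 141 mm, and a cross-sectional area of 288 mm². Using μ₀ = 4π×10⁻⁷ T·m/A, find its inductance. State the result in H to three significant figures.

L ≈ 2.15 H

For a thin toroid, L = μ₀μᵣN²A/(2πR).
L = (4π×10⁻⁷)(2650)(1410)²(2.880×10^-4) / (2π×0.141 m) = 2.152 H.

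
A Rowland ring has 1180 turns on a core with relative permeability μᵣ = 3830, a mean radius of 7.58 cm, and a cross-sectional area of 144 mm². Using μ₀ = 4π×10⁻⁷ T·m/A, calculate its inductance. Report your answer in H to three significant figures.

L ≈ 2.03 H

For a thin toroid, L = μ₀μᵣN²A/(2πR).
L = (4π×10⁻⁷)(3830)(1180)²(1.440×10^-4) / (2π×7.580×10^-2 m) = 2.026 H.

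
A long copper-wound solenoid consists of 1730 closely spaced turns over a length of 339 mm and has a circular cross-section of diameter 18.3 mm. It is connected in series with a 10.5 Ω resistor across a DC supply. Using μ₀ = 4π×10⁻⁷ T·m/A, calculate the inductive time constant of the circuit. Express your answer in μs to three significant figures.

A = π(d/2)² = π(9.150×10^-3 m)² = 2.630×10^-4 m².
L = μ₀N²A/ℓ = (4π×10⁻⁷)(1730)²(2.630×10^-4)/(0.339) = 2.918×10^-3 H.
τ = L/R = (2.918×10^-3)/(10.5) = 2.779×10^-4 s.

τ ≈ 278 μs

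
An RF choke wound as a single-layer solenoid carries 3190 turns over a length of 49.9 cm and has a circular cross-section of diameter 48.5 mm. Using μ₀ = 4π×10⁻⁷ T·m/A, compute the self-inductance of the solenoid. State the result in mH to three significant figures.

A = π(d/2)² = π(2.425×10^-2 m)² = 1.847×10^-3 m².
For a long solenoid, L = μ₀N²A/ℓ.
L = (4π×10⁻⁷)(3190)²(1.847×10^-3)/(0.499 m) = 4.734×10^-2 H.

L ≈ 47.3 mH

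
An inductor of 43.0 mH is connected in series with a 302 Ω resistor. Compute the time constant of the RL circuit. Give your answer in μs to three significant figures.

τ = L/R = (4.300×10^-2 H)/(302 Ω) = 1.424×10^-4 s.

τ ≈ 142 μs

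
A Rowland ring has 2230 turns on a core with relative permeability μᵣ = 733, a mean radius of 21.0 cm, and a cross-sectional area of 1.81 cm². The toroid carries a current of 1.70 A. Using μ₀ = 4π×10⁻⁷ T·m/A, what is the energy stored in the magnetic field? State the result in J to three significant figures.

U ≈ 0.908 J

L = μ₀μᵣN²A/(2πR) = (4π×10⁻⁷)(733)(2230)²(1.810×10^-4)/(2π×0.21) = 0.6284 H.
U = ½LI² = ½(0.6284)(1.70)² = 0.908 J.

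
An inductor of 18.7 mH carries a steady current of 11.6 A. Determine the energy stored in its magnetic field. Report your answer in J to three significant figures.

Stored magnetic energy: U = ½LI².
U = ½(1.870×10^-2 H)(11.6 A)² = 1.258 J.

U ≈ 1.26 J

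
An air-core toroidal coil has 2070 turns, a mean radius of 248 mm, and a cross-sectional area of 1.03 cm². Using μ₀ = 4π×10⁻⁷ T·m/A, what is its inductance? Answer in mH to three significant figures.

L ≈ 0.356 mH

For a thin toroid, L = μ₀N²A/(2πR).
L = (4π×10⁻⁷)(2070)²(1.030×10^-4) / (2π×0.248 m) = 3.559×10^-4 H.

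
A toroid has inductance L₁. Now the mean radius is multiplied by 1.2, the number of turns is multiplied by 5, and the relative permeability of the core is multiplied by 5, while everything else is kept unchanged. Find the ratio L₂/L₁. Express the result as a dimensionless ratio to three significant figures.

For a toroid, L ∝ μᵣN²A/R.
L₂/L₁ = (1.2)^-1 × (5)^2 × (5) = 104.

L₂/L₁ = 104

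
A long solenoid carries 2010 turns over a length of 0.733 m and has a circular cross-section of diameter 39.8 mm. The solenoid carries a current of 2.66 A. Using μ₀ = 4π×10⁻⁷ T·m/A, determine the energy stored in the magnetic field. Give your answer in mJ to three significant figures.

A = π(d/2)² = π(1.990×10^-2 m)² = 1.244×10^-3 m².
L = μ₀N²A/ℓ = (4π×10⁻⁷)(2010)²(1.244×10^-3)/(0.733) = 8.617×10^-3 H.
U = ½LI² = ½(8.617×10^-3)(2.66)² = 3.049×10^-2 J.

U ≈ 30.5 mJ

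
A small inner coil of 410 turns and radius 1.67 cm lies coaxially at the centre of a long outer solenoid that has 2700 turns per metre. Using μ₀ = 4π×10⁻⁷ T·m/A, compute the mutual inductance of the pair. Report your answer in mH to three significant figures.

M ≈ 1.22 mH

The outer solenoid produces a uniform field B₁ = μ₀n₁I₁ across the inner coil,
so the flux linkage is N₂Φ = N₂B₁A₂ = μ₀n₁N₂A₂·I₁, giving M = μ₀n₁N₂A₂.
A₂ = πr² = π(1.670×10^-2 m)² = 8.762×10^-4 m².
M = (4π×10⁻⁷)(2700)(410)(8.762×10^-4) = 1.219×10^-3 H.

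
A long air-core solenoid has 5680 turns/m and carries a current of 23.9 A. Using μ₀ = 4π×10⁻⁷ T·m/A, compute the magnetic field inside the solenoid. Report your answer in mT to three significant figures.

Inside a long solenoid, B = μ₀nI.
B = (4π×10⁻⁷)(5.680×10^3 m⁻¹)(23.9 A) = 0.1706 T.

B ≈ 171 mT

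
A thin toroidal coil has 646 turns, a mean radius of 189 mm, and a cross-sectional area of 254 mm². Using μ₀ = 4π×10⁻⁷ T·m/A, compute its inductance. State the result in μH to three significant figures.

For a thin toroid, L = μ₀N²A/(2πR).
L = (4π×10⁻⁷)(646)²(2.540×10^-4) / (2π×0.189 m) = 1.122×10^-4 H.

L ≈ 112 μH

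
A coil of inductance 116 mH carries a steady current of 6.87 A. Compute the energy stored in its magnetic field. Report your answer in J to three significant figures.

Stored magnetic energy: U = ½LI².
U = ½(0.116 H)(6.87 A)² = 2.737 J.

U ≈ 2.74 J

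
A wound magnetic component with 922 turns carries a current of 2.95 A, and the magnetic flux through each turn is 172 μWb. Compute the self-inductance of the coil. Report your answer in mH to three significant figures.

Self-inductance is defined by L = NΦ_B/I (flux linkage over current).
L = (922)(1.720×10^-4 Wb)/(2.95 A) = 5.376×10^-2 H.

L ≈ 53.8 mH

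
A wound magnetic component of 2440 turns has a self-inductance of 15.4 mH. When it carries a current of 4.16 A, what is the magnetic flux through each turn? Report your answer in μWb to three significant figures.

Φ_B ≈ 26.3 μWb

From L = NΦ_B/I, the flux per turn is Φ_B = LI/N.
Φ_B = (1.540×10^-2 H)(4.16 A)/2440 = 2.626×10^-5 Wb.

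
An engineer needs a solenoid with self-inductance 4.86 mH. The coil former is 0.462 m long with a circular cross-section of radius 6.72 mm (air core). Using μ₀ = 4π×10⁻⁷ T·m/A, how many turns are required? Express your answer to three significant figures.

A = πr² = π(6.720×10^-3 m)² = 1.419×10^-4 m².
From L = μ₀N²A/ℓ, N = √(Lℓ / (μ₀A)).
N = √[(4.860×10^-3)(0.462) / ((4π×10⁻⁷)×1.419×10^-4)] = √(1.259×10^7) ≈ 3548.9.

N ≈ 3550 turns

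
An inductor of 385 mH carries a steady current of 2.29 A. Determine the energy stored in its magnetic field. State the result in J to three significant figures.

Stored magnetic energy: U = ½LI².
U = ½(0.385 H)(2.29 A)² = 1.009 J.

U ≈ 1.01 J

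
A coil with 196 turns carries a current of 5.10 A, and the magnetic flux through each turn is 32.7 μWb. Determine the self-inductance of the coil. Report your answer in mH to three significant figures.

Self-inductance is defined by L = NΦ_B/I (flux linkage over current).
L = (196)(3.270×10^-5 Wb)/(5.10 A) = 1.257×10^-3 H.

L ≈ 1.26 mH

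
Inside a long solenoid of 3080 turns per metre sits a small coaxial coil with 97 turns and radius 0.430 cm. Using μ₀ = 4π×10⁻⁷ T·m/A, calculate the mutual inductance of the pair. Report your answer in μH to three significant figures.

M ≈ 21.8 μH

The outer solenoid produces a uniform field B₁ = μ₀n₁I₁ across the inner coil,
so the flux linkage is N₂Φ = N₂B₁A₂ = μ₀n₁N₂A₂·I₁, giving M = μ₀n₁N₂A₂.
A₂ = πr² = π(4.300×10^-3 m)² = 5.809×10^-5 m².
M = (4π×10⁻⁷)(3080)(97)(5.809×10^-5) = 2.181×10^-5 H.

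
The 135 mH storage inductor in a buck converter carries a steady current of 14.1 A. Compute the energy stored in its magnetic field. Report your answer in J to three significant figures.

U ≈ 13.4 J

Stored magnetic energy: U = ½LI².
U = ½(0.135 H)(14.1 A)² = 13.42 J.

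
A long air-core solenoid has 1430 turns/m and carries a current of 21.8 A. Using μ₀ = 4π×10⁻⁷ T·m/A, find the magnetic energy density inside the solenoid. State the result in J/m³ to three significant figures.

u ≈ 611 J/m³

B = μ₀nI = (4π×10⁻⁷)(1.430×10^3)(21.8) = 3.917×10^-2 T.
u = B²/(2μ₀) = (3.917×10^-2)²/(2×4π×10⁻⁷) = 610.6 J/m³.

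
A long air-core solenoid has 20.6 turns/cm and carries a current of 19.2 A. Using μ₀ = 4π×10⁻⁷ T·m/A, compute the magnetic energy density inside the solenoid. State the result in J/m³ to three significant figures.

B = μ₀nI = (4π×10⁻⁷)(2.060×10^3)(19.2) = 4.970×10^-2 T.
u = B²/(2μ₀) = (4.970×10^-2)²/(2×4π×10⁻⁷) = 982.9 J/m³.

u ≈ 983 J/m³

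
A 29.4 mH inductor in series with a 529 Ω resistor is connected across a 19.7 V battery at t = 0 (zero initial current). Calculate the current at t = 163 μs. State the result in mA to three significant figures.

I ≈ 35.3 mA

τ = L/R = 2.940×10^-2/529 = 5.558×10^-5 s; final current I_∞ = ε/R = 19.7/529 = 3.724×10^-2 A.
I(t) = I_∞(1 − e^(−t/τ)) with t/τ = 2.933.
I = (3.724×10^-2)(1 − e^(−2.933)) = 3.526×10^-2 A.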